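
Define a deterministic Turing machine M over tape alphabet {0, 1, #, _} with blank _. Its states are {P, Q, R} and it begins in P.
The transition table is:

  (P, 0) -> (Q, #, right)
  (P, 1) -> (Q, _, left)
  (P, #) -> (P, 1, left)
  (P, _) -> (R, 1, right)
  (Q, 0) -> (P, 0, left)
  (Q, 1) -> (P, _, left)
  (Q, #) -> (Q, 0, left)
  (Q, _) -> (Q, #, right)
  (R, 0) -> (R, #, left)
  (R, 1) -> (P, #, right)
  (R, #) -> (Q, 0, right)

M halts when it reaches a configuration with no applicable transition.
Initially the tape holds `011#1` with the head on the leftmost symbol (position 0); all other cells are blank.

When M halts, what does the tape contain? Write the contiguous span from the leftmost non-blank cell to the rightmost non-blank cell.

1_0_111

state=P head=0 tape=__[0]11#1   (P,0)→(Q,#,right)
state=Q head=1 tape=__#[1]1#1   (Q,1)→(P,_,left)
state=P head=0 tape=__[#]_1#1   (P,#)→(P,1,left)
state=P head=-1 tape=_[_]1_1#1   (P,_)→(R,1,right)
state=R head=0 tape=_1[1]_1#1   (R,1)→(P,#,right)
state=P head=1 tape=_1#[_]1#1   (P,_)→(R,1,right)
state=R head=2 tape=_1#1[1]#1   (R,1)→(P,#,right)
state=P head=3 tape=_1#1#[#]1   (P,#)→(P,1,left)
state=P head=2 tape=_1#1[#]11   (P,#)→(P,1,left)
state=P head=1 tape=_1#[1]111   (P,1)→(Q,_,left)
state=Q head=0 tape=_1[#]_111   (Q,#)→(Q,0,left)
state=Q head=-1 tape=_[1]0_111   (Q,1)→(P,_,left)
state=P head=-2 tape=[_]_0_111   (P,_)→(R,1,right)
state=R head=-1 tape=1[_]0_111
The non-blank tape span at halt is 1_0_111.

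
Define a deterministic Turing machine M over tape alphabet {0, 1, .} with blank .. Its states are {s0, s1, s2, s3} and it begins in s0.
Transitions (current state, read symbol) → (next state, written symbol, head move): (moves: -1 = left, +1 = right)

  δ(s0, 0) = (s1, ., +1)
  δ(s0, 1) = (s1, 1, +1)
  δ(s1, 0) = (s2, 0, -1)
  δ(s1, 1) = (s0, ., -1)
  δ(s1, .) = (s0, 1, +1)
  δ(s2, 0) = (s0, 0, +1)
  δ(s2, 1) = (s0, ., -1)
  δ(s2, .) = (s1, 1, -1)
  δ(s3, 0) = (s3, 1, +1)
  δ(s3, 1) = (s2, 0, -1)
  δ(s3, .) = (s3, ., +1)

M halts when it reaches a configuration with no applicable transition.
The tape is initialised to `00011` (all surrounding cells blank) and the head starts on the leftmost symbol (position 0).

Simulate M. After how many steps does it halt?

state=s0 head=0 tape=.[0]0011   (s0,0)→(s1,.,+1)
state=s1 head=1 tape=..[0]011   (s1,0)→(s2,0,-1)
state=s2 head=0 tape=.[.]0011   (s2,.)→(s1,1,-1)
state=s1 head=-1 tape=[.]10011   (s1,.)→(s0,1,+1)
state=s0 head=0 tape=1[1]0011   (s0,1)→(s1,1,+1)
state=s1 head=1 tape=11[0]011   (s1,0)→(s2,0,-1)
state=s2 head=0 tape=1[1]0011   (s2,1)→(s0,.,-1)
state=s0 head=-1 tape=[1].0011   (s0,1)→(s1,1,+1)
state=s1 head=0 tape=1[.]0011   (s1,.)→(s0,1,+1)
state=s0 head=1 tape=11[0]011   (s0,0)→(s1,.,+1)
state=s1 head=2 tape=11.[0]11   (s1,0)→(s2,0,-1)
state=s2 head=1 tape=11[.]011   (s2,.)→(s1,1,-1)
state=s1 head=0 tape=1[1]1011   (s1,1)→(s0,.,-1)
state=s0 head=-1 tape=[1].1011   (s0,1)→(s1,1,+1)
state=s1 head=0 tape=1[.]1011   (s1,.)→(s0,1,+1)
state=s0 head=1 tape=11[1]011   (s0,1)→(s1,1,+1)
state=s1 head=2 tape=111[0]11   (s1,0)→(s2,0,-1)
state=s2 head=1 tape=11[1]011   (s2,1)→(s0,.,-1)
state=s0 head=0 tape=1[1].011   (s0,1)→(s1,1,+1)
state=s1 head=1 tape=11[.]011   (s1,.)→(s0,1,+1)
state=s0 head=2 tape=111[0]11   (s0,0)→(s1,.,+1)
state=s1 head=3 tape=111.[1]1   (s1,1)→(s0,.,-1)
state=s0 head=2 tape=111[.].1
M halts after 22 transitions.

22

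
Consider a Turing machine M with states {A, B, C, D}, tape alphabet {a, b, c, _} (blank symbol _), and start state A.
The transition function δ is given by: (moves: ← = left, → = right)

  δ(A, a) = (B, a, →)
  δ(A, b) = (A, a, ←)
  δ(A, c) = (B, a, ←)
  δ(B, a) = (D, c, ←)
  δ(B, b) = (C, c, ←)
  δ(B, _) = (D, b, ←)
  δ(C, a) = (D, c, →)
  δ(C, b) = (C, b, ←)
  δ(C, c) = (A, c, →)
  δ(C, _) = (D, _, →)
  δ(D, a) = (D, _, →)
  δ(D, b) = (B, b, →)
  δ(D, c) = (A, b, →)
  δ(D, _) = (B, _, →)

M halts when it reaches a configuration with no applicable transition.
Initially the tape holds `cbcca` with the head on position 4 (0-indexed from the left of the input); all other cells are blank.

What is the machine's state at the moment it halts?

state=A head=4 tape=cbcc[a]__   (A,a)→(B,a,→)
state=B head=5 tape=cbcca[_]_   (B,_)→(D,b,←)
state=D head=4 tape=cbcc[a]b_   (D,a)→(D,_,→)
state=D head=5 tape=cbcc_[b]_   (D,b)→(B,b,→)
state=B head=6 tape=cbcc_b[_]   (B,_)→(D,b,←)
state=D head=5 tape=cbcc_[b]b   (D,b)→(B,b,→)
state=B head=6 tape=cbcc_b[b]   (B,b)→(C,c,←)
state=C head=5 tape=cbcc_[b]c   (C,b)→(C,b,←)
state=C head=4 tape=cbcc[_]bc   (C,_)→(D,_,→)
state=D head=5 tape=cbcc_[b]c   (D,b)→(B,b,→)
state=B head=6 tape=cbcc_b[c]
No transition is defined for (B, c); M halts in state B.

B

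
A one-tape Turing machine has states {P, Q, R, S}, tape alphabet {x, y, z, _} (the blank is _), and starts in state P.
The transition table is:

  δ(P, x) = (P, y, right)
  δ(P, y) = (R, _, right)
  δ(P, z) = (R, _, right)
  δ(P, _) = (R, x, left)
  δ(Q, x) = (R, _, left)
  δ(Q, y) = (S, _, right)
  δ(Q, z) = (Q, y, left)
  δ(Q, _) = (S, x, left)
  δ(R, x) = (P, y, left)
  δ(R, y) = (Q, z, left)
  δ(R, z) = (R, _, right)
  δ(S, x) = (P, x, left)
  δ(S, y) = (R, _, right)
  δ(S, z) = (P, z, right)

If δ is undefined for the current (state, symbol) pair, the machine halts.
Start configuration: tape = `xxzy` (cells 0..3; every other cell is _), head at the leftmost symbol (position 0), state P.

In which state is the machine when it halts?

state=P head=0 tape=__[x]xzy   (P,x)→(P,y,right)
state=P head=1 tape=__y[x]zy   (P,x)→(P,y,right)
state=P head=2 tape=__yy[z]y   (P,z)→(R,_,right)
state=R head=3 tape=__yy_[y]   (R,y)→(Q,z,left)
state=Q head=2 tape=__yy[_]z   (Q,_)→(S,x,left)
state=S head=1 tape=__y[y]xz   (S,y)→(R,_,right)
state=R head=2 tape=__y_[x]z   (R,x)→(P,y,left)
state=P head=1 tape=__y[_]yz   (P,_)→(R,x,left)
state=R head=0 tape=__[y]xyz   (R,y)→(Q,z,left)
state=Q head=-1 tape=_[_]zxyz   (Q,_)→(S,x,left)
state=S head=-2 tape=[_]xzxyz
No transition is defined for (S, _); M halts in state S.

S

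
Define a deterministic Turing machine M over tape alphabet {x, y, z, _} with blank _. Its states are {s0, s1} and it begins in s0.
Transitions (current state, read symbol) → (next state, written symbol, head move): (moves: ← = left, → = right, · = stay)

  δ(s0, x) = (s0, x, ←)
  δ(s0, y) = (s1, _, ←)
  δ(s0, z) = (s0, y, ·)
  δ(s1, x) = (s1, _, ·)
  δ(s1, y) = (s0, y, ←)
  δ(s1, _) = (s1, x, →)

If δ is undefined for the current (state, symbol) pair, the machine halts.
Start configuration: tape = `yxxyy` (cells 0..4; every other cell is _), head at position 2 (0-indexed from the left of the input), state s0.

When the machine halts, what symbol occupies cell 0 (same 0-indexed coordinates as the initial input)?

x

state=s0 head=2 tape=__yx[x]yy   (s0,x)→(s0,x,←)
state=s0 head=1 tape=__y[x]xyy   (s0,x)→(s0,x,←)
state=s0 head=0 tape=__[y]xxyy   (s0,y)→(s1,_,←)
state=s1 head=-1 tape=_[_]_xxyy   (s1,_)→(s1,x,→)
state=s1 head=0 tape=_x[_]xxyy   (s1,_)→(s1,x,→)
state=s1 head=1 tape=_xx[x]xyy   (s1,x)→(s1,_,·)
state=s1 head=1 tape=_xx[_]xyy   (s1,_)→(s1,x,→)
state=s1 head=2 tape=_xxx[x]yy   (s1,x)→(s1,_,·)
state=s1 head=2 tape=_xxx[_]yy   (s1,_)→(s1,x,→)
state=s1 head=3 tape=_xxxx[y]y   (s1,y)→(s0,y,←)
state=s0 head=2 tape=_xxx[x]yy   (s0,x)→(s0,x,←)
state=s0 head=1 tape=_xx[x]xyy   (s0,x)→(s0,x,←)
state=s0 head=0 tape=_x[x]xxyy   (s0,x)→(s0,x,←)
state=s0 head=-1 tape=_[x]xxxyy   (s0,x)→(s0,x,←)
state=s0 head=-2 tape=[_]xxxxyy
Cell 0 holds x when M halts.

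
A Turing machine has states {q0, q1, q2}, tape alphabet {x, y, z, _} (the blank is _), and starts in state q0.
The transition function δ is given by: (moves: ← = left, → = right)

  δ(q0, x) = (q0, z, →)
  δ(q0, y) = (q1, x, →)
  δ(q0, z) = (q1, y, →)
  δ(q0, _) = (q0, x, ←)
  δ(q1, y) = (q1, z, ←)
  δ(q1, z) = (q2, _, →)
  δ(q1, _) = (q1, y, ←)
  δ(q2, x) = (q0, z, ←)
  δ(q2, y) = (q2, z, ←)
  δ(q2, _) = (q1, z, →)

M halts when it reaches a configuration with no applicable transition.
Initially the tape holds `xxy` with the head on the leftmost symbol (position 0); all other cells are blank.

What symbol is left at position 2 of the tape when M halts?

x

q0 | [x]xy_   read x → write z, move →, go to q0
q0 | z[x]y_   read x → write z, move →, go to q0
q0 | zz[y]_   read y → write x, move →, go to q1
q1 | zzx[_]   read _ → write y, move ←, go to q1
q1 | zz[x]y
Cell 2 holds x when M halts.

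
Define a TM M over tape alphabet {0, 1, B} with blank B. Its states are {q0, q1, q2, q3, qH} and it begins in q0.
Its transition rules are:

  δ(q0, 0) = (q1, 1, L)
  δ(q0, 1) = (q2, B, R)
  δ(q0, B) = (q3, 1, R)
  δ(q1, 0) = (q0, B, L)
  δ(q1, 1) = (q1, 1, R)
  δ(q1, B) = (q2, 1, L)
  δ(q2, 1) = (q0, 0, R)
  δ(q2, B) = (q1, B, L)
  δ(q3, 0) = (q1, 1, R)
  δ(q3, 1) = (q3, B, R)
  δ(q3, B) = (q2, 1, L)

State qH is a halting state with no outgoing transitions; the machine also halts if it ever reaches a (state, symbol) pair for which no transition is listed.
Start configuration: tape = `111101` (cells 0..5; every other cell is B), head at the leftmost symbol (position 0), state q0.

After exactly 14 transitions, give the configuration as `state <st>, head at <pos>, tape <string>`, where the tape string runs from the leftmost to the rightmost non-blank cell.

q0 | [1]11101B   read 1 → write B, move R, go to q2
q2 | B[1]1101B   read 1 → write 0, move R, go to q0
q0 | B0[1]101B   read 1 → write B, move R, go to q2
q2 | B0B[1]01B   read 1 → write 0, move R, go to q0
q0 | B0B0[0]1B   read 0 → write 1, move L, go to q1
q1 | B0B[0]11B   read 0 → write B, move L, go to q0
q0 | B0[B]B11B   read B → write 1, move R, go to q3
q3 | B01[B]11B   read B → write 1, move L, go to q2
q2 | B0[1]111B   read 1 → write 0, move R, go to q0
q0 | B00[1]11B   read 1 → write B, move R, go to q2
q2 | B00B[1]1B   read 1 → write 0, move R, go to q0
q0 | B00B0[1]B   read 1 → write B, move R, go to q2
q2 | B00B0B[B]   read B → write B, move L, go to q1
q1 | B00B0[B]B   read B → write 1, move L, go to q2
q2 | B00B[0]1B
After 14 steps: state q2, head at 4, tape 00B01.

state q2, head at 4, tape 00B01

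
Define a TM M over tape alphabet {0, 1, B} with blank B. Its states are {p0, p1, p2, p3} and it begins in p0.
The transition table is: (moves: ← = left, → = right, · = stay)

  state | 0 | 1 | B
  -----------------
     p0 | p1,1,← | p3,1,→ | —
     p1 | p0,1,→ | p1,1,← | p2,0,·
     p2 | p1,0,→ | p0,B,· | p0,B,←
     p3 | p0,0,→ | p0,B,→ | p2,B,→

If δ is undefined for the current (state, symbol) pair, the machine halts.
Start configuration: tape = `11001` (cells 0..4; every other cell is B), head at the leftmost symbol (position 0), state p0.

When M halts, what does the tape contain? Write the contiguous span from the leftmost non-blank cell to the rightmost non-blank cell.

11101

p0 | [1]1001BB   read 1 → write 1, move →, go to p3
p3 | 1[1]001BB   read 1 → write B, move →, go to p0
p0 | 1B[0]01BB   read 0 → write 1, move ←, go to p1
p1 | 1[B]101BB   read B → write 0, move ·, go to p2
p2 | 1[0]101BB   read 0 → write 0, move →, go to p1
p1 | 10[1]01BB   read 1 → write 1, move ←, go to p1
p1 | 1[0]101BB   read 0 → write 1, move →, go to p0
p0 | 11[1]01BB   read 1 → write 1, move →, go to p3
p3 | 111[0]1BB   read 0 → write 0, move →, go to p0
p0 | 1110[1]BB   read 1 → write 1, move →, go to p3
p3 | 11101[B]B   read B → write B, move →, go to p2
p2 | 11101B[B]   read B → write B, move ←, go to p0
p0 | 11101[B]B
The non-blank tape span at halt is 11101.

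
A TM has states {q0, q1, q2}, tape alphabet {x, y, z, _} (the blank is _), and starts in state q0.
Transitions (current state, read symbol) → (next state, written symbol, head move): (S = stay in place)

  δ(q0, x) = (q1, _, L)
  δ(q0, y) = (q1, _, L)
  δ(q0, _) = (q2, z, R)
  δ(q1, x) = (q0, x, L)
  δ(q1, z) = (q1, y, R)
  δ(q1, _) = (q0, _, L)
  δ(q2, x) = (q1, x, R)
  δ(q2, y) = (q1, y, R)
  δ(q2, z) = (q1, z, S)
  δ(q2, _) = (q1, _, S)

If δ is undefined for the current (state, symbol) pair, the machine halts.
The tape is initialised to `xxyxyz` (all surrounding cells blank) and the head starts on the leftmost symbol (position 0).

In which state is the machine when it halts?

q0

state=q0 head=0 tape=__[x]xyxyz   (q0,x)→(q1,_,L)
state=q1 head=-1 tape=_[_]_xyxyz   (q1,_)→(q0,_,L)
state=q0 head=-2 tape=[_]__xyxyz   (q0,_)→(q2,z,R)
state=q2 head=-1 tape=z[_]_xyxyz   (q2,_)→(q1,_,S)
state=q1 head=-1 tape=z[_]_xyxyz   (q1,_)→(q0,_,L)
state=q0 head=-2 tape=[z]__xyxyz
No transition is defined for (q0, z); M halts in state q0.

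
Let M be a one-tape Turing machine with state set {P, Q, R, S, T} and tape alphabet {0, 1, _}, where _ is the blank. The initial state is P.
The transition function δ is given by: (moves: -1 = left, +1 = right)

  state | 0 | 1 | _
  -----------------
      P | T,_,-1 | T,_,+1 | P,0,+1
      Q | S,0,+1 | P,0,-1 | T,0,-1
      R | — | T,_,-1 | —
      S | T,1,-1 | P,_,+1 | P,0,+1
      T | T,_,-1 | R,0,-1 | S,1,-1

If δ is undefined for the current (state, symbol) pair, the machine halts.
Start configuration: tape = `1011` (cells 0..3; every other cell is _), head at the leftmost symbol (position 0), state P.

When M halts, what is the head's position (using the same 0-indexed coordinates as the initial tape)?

state=P head=0 tape=_[1]011   (P,1)→(T,_,+1)
state=T head=1 tape=__[0]11   (T,0)→(T,_,-1)
state=T head=0 tape=_[_]_11   (T,_)→(S,1,-1)
state=S head=-1 tape=[_]1_11   (S,_)→(P,0,+1)
state=P head=0 tape=0[1]_11   (P,1)→(T,_,+1)
state=T head=1 tape=0_[_]11   (T,_)→(S,1,-1)
state=S head=0 tape=0[_]111   (S,_)→(P,0,+1)
state=P head=1 tape=00[1]11   (P,1)→(T,_,+1)
state=T head=2 tape=00_[1]1   (T,1)→(R,0,-1)
state=R head=1 tape=00[_]01
At halt the head is at cell 1.

1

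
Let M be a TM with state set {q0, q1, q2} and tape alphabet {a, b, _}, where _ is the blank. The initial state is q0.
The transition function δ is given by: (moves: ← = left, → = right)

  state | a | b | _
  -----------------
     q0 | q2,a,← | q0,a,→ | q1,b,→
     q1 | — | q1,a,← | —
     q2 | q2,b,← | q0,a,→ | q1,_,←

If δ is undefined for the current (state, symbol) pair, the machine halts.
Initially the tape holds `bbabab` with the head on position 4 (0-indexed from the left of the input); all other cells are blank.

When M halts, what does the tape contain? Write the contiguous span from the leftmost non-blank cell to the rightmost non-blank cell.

q0 | __bbab[a]b   read a → write a, move ←, go to q2
q2 | __bba[b]ab   read b → write a, move →, go to q0
q0 | __bbaa[a]b   read a → write a, move ←, go to q2
q2 | __bba[a]ab   read a → write b, move ←, go to q2
q2 | __bb[a]bab   read a → write b, move ←, go to q2
q2 | __b[b]bbab   read b → write a, move →, go to q0
q0 | __ba[b]bab   read b → write a, move →, go to q0
q0 | __baa[b]ab   read b → write a, move →, go to q0
q0 | __baaa[a]b   read a → write a, move ←, go to q2
q2 | __baa[a]ab   read a → write b, move ←, go to q2
q2 | __ba[a]bab   read a → write b, move ←, go to q2
q2 | __b[a]bbab   read a → write b, move ←, go to q2
q2 | __[b]bbbab   read b → write a, move →, go to q0
q0 | __a[b]bbab   read b → write a, move →, go to q0
q0 | __aa[b]bab   read b → write a, move →, go to q0
q0 | __aaa[b]ab   read b → write a, move →, go to q0
q0 | __aaaa[a]b   read a → write a, move ←, go to q2
q2 | __aaa[a]ab   read a → write b, move ←, go to q2
q2 | __aa[a]bab   read a → write b, move ←, go to q2
q2 | __a[a]bbab   read a → write b, move ←, go to q2
q2 | __[a]bbbab   read a → write b, move ←, go to q2
q2 | _[_]bbbbab   read _ → write _, move ←, go to q1
q1 | [_]_bbbbab
The non-blank tape span at halt is bbbbab.

bbbbab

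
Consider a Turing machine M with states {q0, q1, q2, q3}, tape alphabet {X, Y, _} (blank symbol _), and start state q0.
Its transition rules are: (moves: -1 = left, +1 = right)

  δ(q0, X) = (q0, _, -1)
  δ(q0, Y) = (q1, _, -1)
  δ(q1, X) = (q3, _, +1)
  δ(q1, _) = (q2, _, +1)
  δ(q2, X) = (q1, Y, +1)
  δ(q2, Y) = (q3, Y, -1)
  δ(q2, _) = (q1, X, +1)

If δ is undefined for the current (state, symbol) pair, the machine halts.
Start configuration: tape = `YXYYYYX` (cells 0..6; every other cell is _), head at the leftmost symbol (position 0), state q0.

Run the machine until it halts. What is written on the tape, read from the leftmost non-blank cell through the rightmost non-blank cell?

state=q0 head=0 tape=_[Y]XYYYYX   (q0,Y)→(q1,_,-1)
state=q1 head=-1 tape=[_]_XYYYYX   (q1,_)→(q2,_,+1)
state=q2 head=0 tape=_[_]XYYYYX   (q2,_)→(q1,X,+1)
state=q1 head=1 tape=_X[X]YYYYX   (q1,X)→(q3,_,+1)
state=q3 head=2 tape=_X_[Y]YYYX
The non-blank tape span at halt is X_YYYYX.

X_YYYYX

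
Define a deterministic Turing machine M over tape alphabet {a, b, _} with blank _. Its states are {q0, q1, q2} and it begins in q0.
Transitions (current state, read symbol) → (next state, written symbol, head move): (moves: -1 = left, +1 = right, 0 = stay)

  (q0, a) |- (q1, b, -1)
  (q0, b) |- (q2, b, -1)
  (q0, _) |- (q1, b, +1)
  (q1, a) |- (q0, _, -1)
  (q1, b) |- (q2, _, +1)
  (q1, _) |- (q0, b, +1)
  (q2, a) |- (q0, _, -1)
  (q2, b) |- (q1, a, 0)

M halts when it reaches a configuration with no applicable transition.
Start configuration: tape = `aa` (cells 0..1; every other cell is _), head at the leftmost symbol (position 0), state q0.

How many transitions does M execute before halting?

11

q0 | ___[a]a   read a → write b, move -1, go to q1
q1 | __[_]ba   read _ → write b, move +1, go to q0
q0 | __b[b]a   read b → write b, move -1, go to q2
q2 | __[b]ba   read b → write a, move 0, go to q1
q1 | __[a]ba   read a → write _, move -1, go to q0
q0 | _[_]_ba   read _ → write b, move +1, go to q1
q1 | _b[_]ba   read _ → write b, move +1, go to q0
q0 | _bb[b]a   read b → write b, move -1, go to q2
q2 | _b[b]ba   read b → write a, move 0, go to q1
q1 | _b[a]ba   read a → write _, move -1, go to q0
q0 | _[b]_ba   read b → write b, move -1, go to q2
q2 | [_]b_ba
M halts after 11 transitions.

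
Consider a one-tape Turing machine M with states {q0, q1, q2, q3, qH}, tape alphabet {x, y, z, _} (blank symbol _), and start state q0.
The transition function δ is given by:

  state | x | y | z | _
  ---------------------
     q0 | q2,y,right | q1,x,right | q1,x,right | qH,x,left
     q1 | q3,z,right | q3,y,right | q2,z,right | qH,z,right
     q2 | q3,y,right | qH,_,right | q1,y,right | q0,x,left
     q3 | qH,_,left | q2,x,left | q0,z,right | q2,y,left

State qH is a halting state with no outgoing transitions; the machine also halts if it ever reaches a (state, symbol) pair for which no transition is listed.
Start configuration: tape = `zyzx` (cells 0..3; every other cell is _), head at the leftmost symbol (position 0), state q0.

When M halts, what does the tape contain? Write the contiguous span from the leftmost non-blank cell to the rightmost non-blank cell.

state=q0 head=0 tape=[z]yzx___   (q0,z)→(q1,x,right)
state=q1 head=1 tape=x[y]zx___   (q1,y)→(q3,y,right)
state=q3 head=2 tape=xy[z]x___   (q3,z)→(q0,z,right)
state=q0 head=3 tape=xyz[x]___   (q0,x)→(q2,y,right)
state=q2 head=4 tape=xyzy[_]__   (q2,_)→(q0,x,left)
state=q0 head=3 tape=xyz[y]x__   (q0,y)→(q1,x,right)
state=q1 head=4 tape=xyzx[x]__   (q1,x)→(q3,z,right)
state=q3 head=5 tape=xyzxz[_]_   (q3,_)→(q2,y,left)
state=q2 head=4 tape=xyzx[z]y_   (q2,z)→(q1,y,right)
state=q1 head=5 tape=xyzxy[y]_   (q1,y)→(q3,y,right)
state=q3 head=6 tape=xyzxyy[_]   (q3,_)→(q2,y,left)
state=q2 head=5 tape=xyzxy[y]y   (q2,y)→(qH,_,right)
state=qH head=6 tape=xyzxy_[y]
The non-blank tape span at halt is xyzxy_y.

xyzxy_y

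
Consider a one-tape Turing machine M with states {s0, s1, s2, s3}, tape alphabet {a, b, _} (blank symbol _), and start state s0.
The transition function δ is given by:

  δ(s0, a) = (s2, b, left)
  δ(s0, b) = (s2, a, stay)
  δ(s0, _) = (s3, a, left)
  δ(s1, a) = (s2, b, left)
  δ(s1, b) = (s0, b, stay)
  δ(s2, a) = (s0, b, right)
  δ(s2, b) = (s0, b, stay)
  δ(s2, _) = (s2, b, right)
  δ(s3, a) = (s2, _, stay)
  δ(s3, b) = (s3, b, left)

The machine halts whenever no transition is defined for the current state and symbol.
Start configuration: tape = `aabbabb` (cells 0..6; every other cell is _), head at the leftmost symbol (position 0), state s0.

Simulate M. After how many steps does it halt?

state=s0 head=0 tape=__[a]abbabb_   (s0,a)→(s2,b,left)
state=s2 head=-1 tape=_[_]babbabb_   (s2,_)→(s2,b,right)
state=s2 head=0 tape=_b[b]abbabb_   (s2,b)→(s0,b,stay)
state=s0 head=0 tape=_b[b]abbabb_   (s0,b)→(s2,a,stay)
state=s2 head=0 tape=_b[a]abbabb_   (s2,a)→(s0,b,right)
state=s0 head=1 tape=_bb[a]bbabb_   (s0,a)→(s2,b,left)
state=s2 head=0 tape=_b[b]bbbabb_   (s2,b)→(s0,b,stay)
state=s0 head=0 tape=_b[b]bbbabb_   (s0,b)→(s2,a,stay)
state=s2 head=0 tape=_b[a]bbbabb_   (s2,a)→(s0,b,right)
state=s0 head=1 tape=_bb[b]bbabb_   (s0,b)→(s2,a,stay)
state=s2 head=1 tape=_bb[a]bbabb_   (s2,a)→(s0,b,right)
state=s0 head=2 tape=_bbb[b]babb_   (s0,b)→(s2,a,stay)
state=s2 head=2 tape=_bbb[a]babb_   (s2,a)→(s0,b,right)
state=s0 head=3 tape=_bbbb[b]abb_   (s0,b)→(s2,a,stay)
state=s2 head=3 tape=_bbbb[a]abb_   (s2,a)→(s0,b,right)
state=s0 head=4 tape=_bbbbb[a]bb_   (s0,a)→(s2,b,left)
state=s2 head=3 tape=_bbbb[b]bbb_   (s2,b)→(s0,b,stay)
state=s0 head=3 tape=_bbbb[b]bbb_   (s0,b)→(s2,a,stay)
state=s2 head=3 tape=_bbbb[a]bbb_   (s2,a)→(s0,b,right)
state=s0 head=4 tape=_bbbbb[b]bb_   (s0,b)→(s2,a,stay)
state=s2 head=4 tape=_bbbbb[a]bb_   (s2,a)→(s0,b,right)
state=s0 head=5 tape=_bbbbbb[b]b_   (s0,b)→(s2,a,stay)
state=s2 head=5 tape=_bbbbbb[a]b_   (s2,a)→(s0,b,right)
state=s0 head=6 tape=_bbbbbbb[b]_   (s0,b)→(s2,a,stay)
state=s2 head=6 tape=_bbbbbbb[a]_   (s2,a)→(s0,b,right)
state=s0 head=7 tape=_bbbbbbbb[_]   (s0,_)→(s3,a,left)
state=s3 head=6 tape=_bbbbbbb[b]a   (s3,b)→(s3,b,left)
state=s3 head=5 tape=_bbbbbb[b]ba   (s3,b)→(s3,b,left)
state=s3 head=4 tape=_bbbbb[b]bba   (s3,b)→(s3,b,left)
state=s3 head=3 tape=_bbbb[b]bbba   (s3,b)→(s3,b,left)
state=s3 head=2 tape=_bbb[b]bbbba   (s3,b)→(s3,b,left)
state=s3 head=1 tape=_bb[b]bbbbba   (s3,b)→(s3,b,left)
state=s3 head=0 tape=_b[b]bbbbbba   (s3,b)→(s3,b,left)
state=s3 head=-1 tape=_[b]bbbbbbba   (s3,b)→(s3,b,left)
state=s3 head=-2 tape=[_]bbbbbbbba
M halts after 34 transitions.

34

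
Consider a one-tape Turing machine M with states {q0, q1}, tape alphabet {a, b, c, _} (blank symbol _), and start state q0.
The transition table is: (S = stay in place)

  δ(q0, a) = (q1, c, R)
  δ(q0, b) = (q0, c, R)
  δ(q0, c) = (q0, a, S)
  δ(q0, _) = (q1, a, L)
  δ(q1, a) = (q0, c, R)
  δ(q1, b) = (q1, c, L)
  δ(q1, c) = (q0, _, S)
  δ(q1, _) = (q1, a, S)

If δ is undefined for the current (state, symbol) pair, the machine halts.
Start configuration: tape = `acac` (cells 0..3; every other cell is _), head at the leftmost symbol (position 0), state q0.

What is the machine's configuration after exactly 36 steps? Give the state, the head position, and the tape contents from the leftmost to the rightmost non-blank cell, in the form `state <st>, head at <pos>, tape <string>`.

state=q0 head=0 tape=__[a]cac__   (q0,a)→(q1,c,R)
state=q1 head=1 tape=__c[c]ac__   (q1,c)→(q0,_,S)
state=q0 head=1 tape=__c[_]ac__   (q0,_)→(q1,a,L)
state=q1 head=0 tape=__[c]aac__   (q1,c)→(q0,_,S)
state=q0 head=0 tape=__[_]aac__   (q0,_)→(q1,a,L)
state=q1 head=-1 tape=_[_]aaac__   (q1,_)→(q1,a,S)
state=q1 head=-1 tape=_[a]aaac__   (q1,a)→(q0,c,R)
state=q0 head=0 tape=_c[a]aac__   (q0,a)→(q1,c,R)
state=q1 head=1 tape=_cc[a]ac__   (q1,a)→(q0,c,R)
state=q0 head=2 tape=_ccc[a]c__   (q0,a)→(q1,c,R)
state=q1 head=3 tape=_cccc[c]__   (q1,c)→(q0,_,S)
state=q0 head=3 tape=_cccc[_]__   (q0,_)→(q1,a,L)
state=q1 head=2 tape=_ccc[c]a__   (q1,c)→(q0,_,S)
state=q0 head=2 tape=_ccc[_]a__   (q0,_)→(q1,a,L)
state=q1 head=1 tape=_cc[c]aa__   (q1,c)→(q0,_,S)
state=q0 head=1 tape=_cc[_]aa__   (q0,_)→(q1,a,L)
state=q1 head=0 tape=_c[c]aaa__   (q1,c)→(q0,_,S)
state=q0 head=0 tape=_c[_]aaa__   (q0,_)→(q1,a,L)
state=q1 head=-1 tape=_[c]aaaa__   (q1,c)→(q0,_,S)
state=q0 head=-1 tape=_[_]aaaa__   (q0,_)→(q1,a,L)
state=q1 head=-2 tape=[_]aaaaa__   (q1,_)→(q1,a,S)
state=q1 head=-2 tape=[a]aaaaa__   (q1,a)→(q0,c,R)
state=q0 head=-1 tape=c[a]aaaa__   (q0,a)→(q1,c,R)
state=q1 head=0 tape=cc[a]aaa__   (q1,a)→(q0,c,R)
state=q0 head=1 tape=ccc[a]aa__   (q0,a)→(q1,c,R)
state=q1 head=2 tape=cccc[a]a__   (q1,a)→(q0,c,R)
state=q0 head=3 tape=ccccc[a]__   (q0,a)→(q1,c,R)
state=q1 head=4 tape=cccccc[_]_   (q1,_)→(q1,a,S)
state=q1 head=4 tape=cccccc[a]_   (q1,a)→(q0,c,R)
state=q0 head=5 tape=ccccccc[_]   (q0,_)→(q1,a,L)
state=q1 head=4 tape=cccccc[c]a   (q1,c)→(q0,_,S)
state=q0 head=4 tape=cccccc[_]a   (q0,_)→(q1,a,L)
state=q1 head=3 tape=ccccc[c]aa   (q1,c)→(q0,_,S)
state=q0 head=3 tape=ccccc[_]aa   (q0,_)→(q1,a,L)
state=q1 head=2 tape=cccc[c]aaa   (q1,c)→(q0,_,S)
state=q0 head=2 tape=cccc[_]aaa   (q0,_)→(q1,a,L)
state=q1 head=1 tape=ccc[c]aaaa
After 36 steps: state q1, head at 1, tape ccccaaaa.

state q1, head at 1, tape ccccaaaa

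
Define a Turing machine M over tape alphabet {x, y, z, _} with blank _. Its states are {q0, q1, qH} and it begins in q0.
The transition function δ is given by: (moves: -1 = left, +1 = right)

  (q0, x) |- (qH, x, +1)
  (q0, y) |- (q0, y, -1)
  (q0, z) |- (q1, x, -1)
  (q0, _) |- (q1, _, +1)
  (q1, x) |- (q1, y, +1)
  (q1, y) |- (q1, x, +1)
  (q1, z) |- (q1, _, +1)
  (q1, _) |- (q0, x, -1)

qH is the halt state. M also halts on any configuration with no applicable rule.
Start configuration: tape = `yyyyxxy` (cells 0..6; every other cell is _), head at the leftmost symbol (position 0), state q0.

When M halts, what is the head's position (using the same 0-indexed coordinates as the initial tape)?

7

q0 | _[y]yyyxxy_   read y → write y, move -1, go to q0
q0 | [_]yyyyxxy_   read _ → write _, move +1, go to q1
q1 | _[y]yyyxxy_   read y → write x, move +1, go to q1
q1 | _x[y]yyxxy_   read y → write x, move +1, go to q1
q1 | _xx[y]yxxy_   read y → write x, move +1, go to q1
q1 | _xxx[y]xxy_   read y → write x, move +1, go to q1
q1 | _xxxx[x]xy_   read x → write y, move +1, go to q1
q1 | _xxxxy[x]y_   read x → write y, move +1, go to q1
q1 | _xxxxyy[y]_   read y → write x, move +1, go to q1
q1 | _xxxxyyx[_]   read _ → write x, move -1, go to q0
q0 | _xxxxyy[x]x   read x → write x, move +1, go to qH
qH | _xxxxyyx[x]
At halt the head is at cell 7.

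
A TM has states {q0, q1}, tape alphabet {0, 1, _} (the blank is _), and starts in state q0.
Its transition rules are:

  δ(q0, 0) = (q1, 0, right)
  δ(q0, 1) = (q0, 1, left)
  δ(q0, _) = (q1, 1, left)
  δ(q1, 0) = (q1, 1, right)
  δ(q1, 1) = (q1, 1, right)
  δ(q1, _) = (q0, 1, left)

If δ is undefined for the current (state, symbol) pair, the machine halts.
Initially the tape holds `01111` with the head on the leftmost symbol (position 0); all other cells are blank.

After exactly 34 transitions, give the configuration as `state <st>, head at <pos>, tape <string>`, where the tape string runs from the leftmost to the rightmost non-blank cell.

state q0, head at 2, tape 01111111

q0 | [0]1111___   read 0 → write 0, move right, go to q1
q1 | 0[1]111___   read 1 → write 1, move right, go to q1
q1 | 01[1]11___   read 1 → write 1, move right, go to q1
q1 | 011[1]1___   read 1 → write 1, move right, go to q1
q1 | 0111[1]___   read 1 → write 1, move right, go to q1
q1 | 01111[_]__   read _ → write 1, move left, go to q0
q0 | 0111[1]1__   read 1 → write 1, move left, go to q0
q0 | 011[1]11__   read 1 → write 1, move left, go to q0
q0 | 01[1]111__   read 1 → write 1, move left, go to q0
q0 | 0[1]1111__   read 1 → write 1, move left, go to q0
q0 | [0]11111__   read 0 → write 0, move right, go to q1
q1 | 0[1]1111__   read 1 → write 1, move right, go to q1
q1 | 01[1]111__   read 1 → write 1, move right, go to q1
q1 | 011[1]11__   read 1 → write 1, move right, go to q1
q1 | 0111[1]1__   read 1 → write 1, move right, go to q1
q1 | 01111[1]__   read 1 → write 1, move right, go to q1
q1 | 011111[_]_   read _ → write 1, move left, go to q0
q0 | 01111[1]1_   read 1 → write 1, move left, go to q0
q0 | 0111[1]11_   read 1 → write 1, move left, go to q0
q0 | 011[1]111_   read 1 → write 1, move left, go to q0
q0 | 01[1]1111_   read 1 → write 1, move left, go to q0
q0 | 0[1]11111_   read 1 → write 1, move left, go to q0
q0 | [0]111111_   read 0 → write 0, move right, go to q1
q1 | 0[1]11111_   read 1 → write 1, move right, go to q1
q1 | 01[1]1111_   read 1 → write 1, move right, go to q1
q1 | 011[1]111_   read 1 → write 1, move right, go to q1
q1 | 0111[1]11_   read 1 → write 1, move right, go to q1
q1 | 01111[1]1_   read 1 → write 1, move right, go to q1
q1 | 011111[1]_   read 1 → write 1, move right, go to q1
q1 | 0111111[_]   read _ → write 1, move left, go to q0
q0 | 011111[1]1   read 1 → write 1, move left, go to q0
q0 | 01111[1]11   read 1 → write 1, move left, go to q0
q0 | 0111[1]111   read 1 → write 1, move left, go to q0
q0 | 011[1]1111   read 1 → write 1, move left, go to q0
q0 | 01[1]11111
After 34 steps: state q0, head at 2, tape 01111111.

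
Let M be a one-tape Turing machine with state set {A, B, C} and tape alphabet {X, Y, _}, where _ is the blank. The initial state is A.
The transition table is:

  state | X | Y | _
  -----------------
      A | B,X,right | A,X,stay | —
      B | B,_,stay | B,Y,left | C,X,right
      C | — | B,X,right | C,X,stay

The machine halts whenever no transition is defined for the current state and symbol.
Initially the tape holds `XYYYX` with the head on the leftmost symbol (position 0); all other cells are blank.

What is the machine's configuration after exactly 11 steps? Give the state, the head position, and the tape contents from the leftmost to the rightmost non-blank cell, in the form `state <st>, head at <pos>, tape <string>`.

state B, head at 2, tape XX_YX

A | [X]YYYX   read X → write X, move right, go to B
B | X[Y]YYX   read Y → write Y, move left, go to B
B | [X]YYYX   read X → write _, move stay, go to B
B | [_]YYYX   read _ → write X, move right, go to C
C | X[Y]YYX   read Y → write X, move right, go to B
B | XX[Y]YX   read Y → write Y, move left, go to B
B | X[X]YYX   read X → write _, move stay, go to B
B | X[_]YYX   read _ → write X, move right, go to C
C | XX[Y]YX   read Y → write X, move right, go to B
B | XXX[Y]X   read Y → write Y, move left, go to B
B | XX[X]YX   read X → write _, move stay, go to B
B | XX[_]YX
After 11 steps: state B, head at 2, tape XX_YX.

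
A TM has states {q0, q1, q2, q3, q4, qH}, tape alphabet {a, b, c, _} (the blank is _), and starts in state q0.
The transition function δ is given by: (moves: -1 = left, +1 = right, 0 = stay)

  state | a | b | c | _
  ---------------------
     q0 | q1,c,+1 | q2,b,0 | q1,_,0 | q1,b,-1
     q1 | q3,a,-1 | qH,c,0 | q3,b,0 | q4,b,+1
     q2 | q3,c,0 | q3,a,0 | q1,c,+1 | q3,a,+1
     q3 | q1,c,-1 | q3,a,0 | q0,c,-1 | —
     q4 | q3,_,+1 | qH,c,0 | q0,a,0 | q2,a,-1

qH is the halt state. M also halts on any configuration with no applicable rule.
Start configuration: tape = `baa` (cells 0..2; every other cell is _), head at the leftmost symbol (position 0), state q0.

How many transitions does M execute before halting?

21

q0 | __[b]aa   read b → write b, move 0, go to q2
q2 | __[b]aa   read b → write a, move 0, go to q3
q3 | __[a]aa   read a → write c, move -1, go to q1
q1 | _[_]caa   read _ → write b, move +1, go to q4
q4 | _b[c]aa   read c → write a, move 0, go to q0
q0 | _b[a]aa   read a → write c, move +1, go to q1
q1 | _bc[a]a   read a → write a, move -1, go to q3
q3 | _b[c]aa   read c → write c, move -1, go to q0
q0 | _[b]caa   read b → write b, move 0, go to q2
q2 | _[b]caa   read b → write a, move 0, go to q3
q3 | _[a]caa   read a → write c, move -1, go to q1
q1 | [_]ccaa   read _ → write b, move +1, go to q4
q4 | b[c]caa   read c → write a, move 0, go to q0
q0 | b[a]caa   read a → write c, move +1, go to q1
q1 | bc[c]aa   read c → write b, move 0, go to q3
q3 | bc[b]aa   read b → write a, move 0, go to q3
q3 | bc[a]aa   read a → write c, move -1, go to q1
q1 | b[c]caa   read c → write b, move 0, go to q3
q3 | b[b]caa   read b → write a, move 0, go to q3
q3 | b[a]caa   read a → write c, move -1, go to q1
q1 | [b]ccaa   read b → write c, move 0, go to qH
qH | [c]ccaa
M halts after 21 transitions.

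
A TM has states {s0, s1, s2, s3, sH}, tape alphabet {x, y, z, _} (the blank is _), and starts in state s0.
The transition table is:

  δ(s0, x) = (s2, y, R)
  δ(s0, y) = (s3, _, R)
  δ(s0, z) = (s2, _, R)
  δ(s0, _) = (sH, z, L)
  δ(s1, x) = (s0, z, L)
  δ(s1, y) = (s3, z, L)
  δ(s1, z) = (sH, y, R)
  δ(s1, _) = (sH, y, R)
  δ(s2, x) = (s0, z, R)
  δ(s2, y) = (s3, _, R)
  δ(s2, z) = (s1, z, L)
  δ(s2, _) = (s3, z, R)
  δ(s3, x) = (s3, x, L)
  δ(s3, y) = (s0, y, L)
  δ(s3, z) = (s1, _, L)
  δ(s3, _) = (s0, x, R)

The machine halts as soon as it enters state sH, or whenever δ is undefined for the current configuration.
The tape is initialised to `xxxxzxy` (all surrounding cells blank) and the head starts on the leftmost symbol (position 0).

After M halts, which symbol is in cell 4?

_

state=s0 head=0 tape=[x]xxxzxy__   (s0,x)→(s2,y,R)
state=s2 head=1 tape=y[x]xxzxy__   (s2,x)→(s0,z,R)
state=s0 head=2 tape=yz[x]xzxy__   (s0,x)→(s2,y,R)
state=s2 head=3 tape=yzy[x]zxy__   (s2,x)→(s0,z,R)
state=s0 head=4 tape=yzyz[z]xy__   (s0,z)→(s2,_,R)
state=s2 head=5 tape=yzyz_[x]y__   (s2,x)→(s0,z,R)
state=s0 head=6 tape=yzyz_z[y]__   (s0,y)→(s3,_,R)
state=s3 head=7 tape=yzyz_z_[_]_   (s3,_)→(s0,x,R)
state=s0 head=8 tape=yzyz_z_x[_]   (s0,_)→(sH,z,L)
state=sH head=7 tape=yzyz_z_[x]z
Cell 4 holds _ when M halts.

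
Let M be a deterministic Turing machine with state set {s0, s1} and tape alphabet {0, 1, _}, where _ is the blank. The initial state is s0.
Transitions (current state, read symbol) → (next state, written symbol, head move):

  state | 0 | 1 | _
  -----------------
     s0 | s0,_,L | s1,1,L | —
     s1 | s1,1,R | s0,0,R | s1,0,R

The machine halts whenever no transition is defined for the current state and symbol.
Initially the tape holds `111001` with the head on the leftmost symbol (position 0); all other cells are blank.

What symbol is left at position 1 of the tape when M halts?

state=s0 head=0 tape=_[1]11001   (s0,1)→(s1,1,L)
state=s1 head=-1 tape=[_]111001   (s1,_)→(s1,0,R)
state=s1 head=0 tape=0[1]11001   (s1,1)→(s0,0,R)
state=s0 head=1 tape=00[1]1001   (s0,1)→(s1,1,L)
state=s1 head=0 tape=0[0]11001   (s1,0)→(s1,1,R)
state=s1 head=1 tape=01[1]1001   (s1,1)→(s0,0,R)
state=s0 head=2 tape=010[1]001   (s0,1)→(s1,1,L)
state=s1 head=1 tape=01[0]1001   (s1,0)→(s1,1,R)
state=s1 head=2 tape=011[1]001   (s1,1)→(s0,0,R)
state=s0 head=3 tape=0110[0]01   (s0,0)→(s0,_,L)
state=s0 head=2 tape=011[0]_01   (s0,0)→(s0,_,L)
state=s0 head=1 tape=01[1]__01   (s0,1)→(s1,1,L)
state=s1 head=0 tape=0[1]1__01   (s1,1)→(s0,0,R)
state=s0 head=1 tape=00[1]__01   (s0,1)→(s1,1,L)
state=s1 head=0 tape=0[0]1__01   (s1,0)→(s1,1,R)
state=s1 head=1 tape=01[1]__01   (s1,1)→(s0,0,R)
state=s0 head=2 tape=010[_]_01
Cell 1 holds 0 when M halts.

0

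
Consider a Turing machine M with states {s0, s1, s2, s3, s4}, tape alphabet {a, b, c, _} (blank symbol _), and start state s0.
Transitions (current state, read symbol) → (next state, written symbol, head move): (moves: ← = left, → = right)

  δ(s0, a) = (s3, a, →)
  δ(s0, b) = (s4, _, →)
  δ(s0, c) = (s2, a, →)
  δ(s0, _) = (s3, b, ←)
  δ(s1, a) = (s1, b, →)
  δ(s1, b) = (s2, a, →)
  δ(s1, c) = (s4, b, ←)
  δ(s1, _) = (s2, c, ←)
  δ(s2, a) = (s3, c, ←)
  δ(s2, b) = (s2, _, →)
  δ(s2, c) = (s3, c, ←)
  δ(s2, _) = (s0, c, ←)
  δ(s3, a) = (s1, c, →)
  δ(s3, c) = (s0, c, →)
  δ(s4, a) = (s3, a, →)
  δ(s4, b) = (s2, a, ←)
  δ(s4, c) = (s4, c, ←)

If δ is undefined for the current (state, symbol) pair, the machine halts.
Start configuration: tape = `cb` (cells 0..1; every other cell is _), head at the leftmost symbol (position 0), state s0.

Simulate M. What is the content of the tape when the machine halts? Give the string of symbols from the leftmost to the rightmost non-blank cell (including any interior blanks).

ccb

s0 | _[c]b_   read c → write a, move →, go to s2
s2 | _a[b]_   read b → write _, move →, go to s2
s2 | _a_[_]   read _ → write c, move ←, go to s0
s0 | _a[_]c   read _ → write b, move ←, go to s3
s3 | _[a]bc   read a → write c, move →, go to s1
s1 | _c[b]c   read b → write a, move →, go to s2
s2 | _ca[c]   read c → write c, move ←, go to s3
s3 | _c[a]c   read a → write c, move →, go to s1
s1 | _cc[c]   read c → write b, move ←, go to s4
s4 | _c[c]b   read c → write c, move ←, go to s4
s4 | _[c]cb   read c → write c, move ←, go to s4
s4 | [_]ccb
The non-blank tape span at halt is ccb.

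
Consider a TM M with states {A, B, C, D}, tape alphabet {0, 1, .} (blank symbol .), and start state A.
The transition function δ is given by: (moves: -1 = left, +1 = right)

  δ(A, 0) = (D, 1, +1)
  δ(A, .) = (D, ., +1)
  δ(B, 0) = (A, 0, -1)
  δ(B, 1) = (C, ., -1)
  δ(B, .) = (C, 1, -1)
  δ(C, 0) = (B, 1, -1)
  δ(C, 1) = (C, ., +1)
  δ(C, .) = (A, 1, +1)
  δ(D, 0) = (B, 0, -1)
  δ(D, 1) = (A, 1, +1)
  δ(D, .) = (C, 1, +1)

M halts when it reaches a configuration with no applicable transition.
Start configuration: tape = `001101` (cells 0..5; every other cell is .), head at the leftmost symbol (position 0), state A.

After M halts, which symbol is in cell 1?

state=A head=0 tape=.[0]01101   (A,0)→(D,1,+1)
state=D head=1 tape=.1[0]1101   (D,0)→(B,0,-1)
state=B head=0 tape=.[1]01101   (B,1)→(C,.,-1)
state=C head=-1 tape=[.].01101   (C,.)→(A,1,+1)
state=A head=0 tape=1[.]01101   (A,.)→(D,.,+1)
state=D head=1 tape=1.[0]1101   (D,0)→(B,0,-1)
state=B head=0 tape=1[.]01101   (B,.)→(C,1,-1)
state=C head=-1 tape=[1]101101   (C,1)→(C,.,+1)
state=C head=0 tape=.[1]01101   (C,1)→(C,.,+1)
state=C head=1 tape=..[0]1101   (C,0)→(B,1,-1)
state=B head=0 tape=.[.]11101   (B,.)→(C,1,-1)
state=C head=-1 tape=[.]111101   (C,.)→(A,1,+1)
state=A head=0 tape=1[1]11101
Cell 1 holds 1 when M halts.

1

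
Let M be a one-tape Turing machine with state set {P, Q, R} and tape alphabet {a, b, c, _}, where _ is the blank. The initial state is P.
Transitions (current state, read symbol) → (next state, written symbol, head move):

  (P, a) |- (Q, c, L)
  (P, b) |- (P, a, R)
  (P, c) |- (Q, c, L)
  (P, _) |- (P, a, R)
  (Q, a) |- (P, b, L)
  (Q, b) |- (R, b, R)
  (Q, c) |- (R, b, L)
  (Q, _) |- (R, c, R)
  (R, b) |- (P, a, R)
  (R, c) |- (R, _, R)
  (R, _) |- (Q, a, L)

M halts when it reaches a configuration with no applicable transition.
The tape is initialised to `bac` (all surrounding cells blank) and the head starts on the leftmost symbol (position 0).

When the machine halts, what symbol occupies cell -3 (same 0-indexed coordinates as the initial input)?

a

state=P head=0 tape=____[b]ac   (P,b)→(P,a,R)
state=P head=1 tape=____a[a]c   (P,a)→(Q,c,L)
state=Q head=0 tape=____[a]cc   (Q,a)→(P,b,L)
state=P head=-1 tape=___[_]bcc   (P,_)→(P,a,R)
state=P head=0 tape=___a[b]cc   (P,b)→(P,a,R)
state=P head=1 tape=___aa[c]c   (P,c)→(Q,c,L)
state=Q head=0 tape=___a[a]cc   (Q,a)→(P,b,L)
state=P head=-1 tape=___[a]bcc   (P,a)→(Q,c,L)
state=Q head=-2 tape=__[_]cbcc   (Q,_)→(R,c,R)
state=R head=-1 tape=__c[c]bcc   (R,c)→(R,_,R)
state=R head=0 tape=__c_[b]cc   (R,b)→(P,a,R)
state=P head=1 tape=__c_a[c]c   (P,c)→(Q,c,L)
state=Q head=0 tape=__c_[a]cc   (Q,a)→(P,b,L)
state=P head=-1 tape=__c[_]bcc   (P,_)→(P,a,R)
state=P head=0 tape=__ca[b]cc   (P,b)→(P,a,R)
state=P head=1 tape=__caa[c]c   (P,c)→(Q,c,L)
state=Q head=0 tape=__ca[a]cc   (Q,a)→(P,b,L)
state=P head=-1 tape=__c[a]bcc   (P,a)→(Q,c,L)
state=Q head=-2 tape=__[c]cbcc   (Q,c)→(R,b,L)
state=R head=-3 tape=_[_]bcbcc   (R,_)→(Q,a,L)
state=Q head=-4 tape=[_]abcbcc   (Q,_)→(R,c,R)
state=R head=-3 tape=c[a]bcbcc
Cell -3 holds a when M halts.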